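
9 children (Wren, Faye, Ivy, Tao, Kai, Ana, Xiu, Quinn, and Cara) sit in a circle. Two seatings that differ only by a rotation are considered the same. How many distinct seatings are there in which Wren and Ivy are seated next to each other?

Glue Wren and Ivy into a block (2 internal orders). Seating 8 units around a circle gives (7)! arrangements.
So 2 × (7)! = 2 × 5040 = 10080.

10080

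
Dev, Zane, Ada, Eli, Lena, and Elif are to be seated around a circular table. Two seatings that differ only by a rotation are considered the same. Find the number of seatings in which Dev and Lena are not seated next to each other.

Without the restriction there are (5)! = 120 seatings.
Seatings with Dev beside Lena: treat them as a block with 2 internal orders, giving 2 × (4)! = 48.
Subtracting, 120 − 48 = 72.

72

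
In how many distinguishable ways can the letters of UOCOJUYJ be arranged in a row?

The 8 letters of UOCOJUYJ have repeats: J appearing twice, O appearing twice, and U appearing twice.
So there are 8! / (2!·2!·2!) = 5040 distinguishable arrangements.

5040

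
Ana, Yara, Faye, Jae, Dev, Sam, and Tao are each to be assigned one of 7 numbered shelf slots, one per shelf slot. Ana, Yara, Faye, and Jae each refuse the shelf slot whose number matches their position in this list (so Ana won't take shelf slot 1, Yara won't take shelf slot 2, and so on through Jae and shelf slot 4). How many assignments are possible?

2790

Let Aᵢ (for 1 ≤ i ≤ 4) be the placements that put person i in their forbidden shelf slot. Any j of these fix j positions, leaving (7−j)! ways to fill the rest, and there are C(4,j) ways to pick which j.
By inclusion–exclusion, the number of valid placements is Σ_{j=0}^{4} (−1)^j C(4,j)·(7−j)!.
Computing: 5040 − 2880 + 720 − 96 + 6 = 2790.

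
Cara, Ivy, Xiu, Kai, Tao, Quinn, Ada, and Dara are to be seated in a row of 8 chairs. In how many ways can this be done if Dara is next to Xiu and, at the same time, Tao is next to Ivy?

Treat {Dara,Xiu} as one block (2 orders) and {Tao,Ivy} as another (2 orders).
That leaves 6 units to arrange: 2 × 2 × 6! = 4 × 720 = 2880.

2880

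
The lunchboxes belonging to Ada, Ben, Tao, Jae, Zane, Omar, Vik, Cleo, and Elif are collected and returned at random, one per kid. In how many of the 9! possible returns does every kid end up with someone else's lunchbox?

This is the derangement count D_9: permutations of 9 items with no fixed point.
By inclusion–exclusion this is Σ_{j=0}^{9} (−1)^j C(9,j)·(9−j)!.
Computing: 362880 − 362880 + 181440 − 60480 + 15120 − 3024 + 504 − 72 + 9 − 1 = 133496.

133496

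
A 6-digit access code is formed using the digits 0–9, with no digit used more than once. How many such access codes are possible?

Choose and order 6 of the 10 symbols: the first digit has 10 options, the next 9, and so on down to 5.
10 × 9 × 8 × 7 × 6 × 5 = 151200.

151200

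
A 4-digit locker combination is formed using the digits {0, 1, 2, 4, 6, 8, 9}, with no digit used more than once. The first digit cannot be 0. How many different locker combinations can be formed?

720

The first digit has 7−1 = 6 choices (anything except 0).
The remaining 3 digits are filled from the other 6 symbols without repetition: 6 × 5 × 4 = 120.
Total: 6 × 120 = 720.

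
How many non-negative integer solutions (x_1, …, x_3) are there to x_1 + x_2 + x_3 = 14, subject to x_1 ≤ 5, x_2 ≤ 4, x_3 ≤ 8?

By stars and bars, unrestricted non-negative solutions to x_1+…+x_3 = 14 number C(14+2,2) = 120.
Subtract solutions that violate a single cap (substitute x_i' = x_i − (cap_i+1)): x_1 ≥ 6 gives C(10,2) = 45; x_2 ≥ 5 gives C(11,2) = 55; x_3 ≥ 9 gives C(7,2) = 21. Together 121.
Add back pairs where two caps are both exceeded: 10 + 0 + 1 = 11.
By inclusion–exclusion the count is 120 − 121 + 11 = 10.

10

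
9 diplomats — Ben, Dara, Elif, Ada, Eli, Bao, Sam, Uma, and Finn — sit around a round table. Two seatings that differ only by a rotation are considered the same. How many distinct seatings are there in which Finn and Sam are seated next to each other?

10080

Treat {Finn, Sam} as one unit (2 internal orders) and seat the resulting 8 units around the table: (7)! circular arrangements.
So 2 × (7)! = 2 × 5040 = 10080.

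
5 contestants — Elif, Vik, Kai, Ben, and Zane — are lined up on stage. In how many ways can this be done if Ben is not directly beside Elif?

Of the 5! = 120 arrangements, those with Ben and Elif adjacent number 2 × 4! = 48 (treat the pair as a block with 2 internal orders).
Complementary counting: 120 − 48 = 72.

72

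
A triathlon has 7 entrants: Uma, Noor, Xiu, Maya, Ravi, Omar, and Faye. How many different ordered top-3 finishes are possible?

This is an ordered selection of 3 from 7: P(7,3).
That gives 7 × 6 × 5 = 210.

210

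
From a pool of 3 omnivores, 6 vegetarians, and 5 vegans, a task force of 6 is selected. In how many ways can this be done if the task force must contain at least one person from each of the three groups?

With no constraint there are C(14,6) = 3003 possible selections.
Subtract selections that omit an entire group: no omnivores → C(11,6) = 462; no vegetarians → C(8,6) = 28; no vegans → C(9,6) = 84.
Add back selections omitting two groups (i.e. drawn from a single group): C(3,6) + C(6,6) + C(5,6) = 1.
By inclusion–exclusion: 3003 − 574 + 1 = 2430.

2430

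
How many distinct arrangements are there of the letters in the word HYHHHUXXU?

3780

Letter multiplicities in HYHHHUXXU: H×4, U×2, X×2, Y×1.
Dividing 9! = 362880 by 4!·2!·2! = 96 for the repeated letters gives 3780.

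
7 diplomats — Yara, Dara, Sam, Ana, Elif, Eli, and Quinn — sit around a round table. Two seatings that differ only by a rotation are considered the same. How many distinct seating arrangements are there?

720

Around a circle, 7 distinct people have 7!/7 = (6)! = 720 rotationally distinct seatings.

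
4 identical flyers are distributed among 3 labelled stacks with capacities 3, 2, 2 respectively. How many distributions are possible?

8

Without the upper bounds there are C(6,2) = 15 ways to split 4 among 3 stacks.
Subtract solutions that violate a single cap (substitute x_i' = x_i − (cap_i+1)): x_1 ≥ 4 gives C(2,2) = 1; x_2 ≥ 3 gives C(3,2) = 3; x_3 ≥ 3 gives C(3,2) = 3. Together 7.
No two caps can be exceeded simultaneously, so the pair terms are all 0.
By inclusion–exclusion the count is 15 − 7 + 0 = 8.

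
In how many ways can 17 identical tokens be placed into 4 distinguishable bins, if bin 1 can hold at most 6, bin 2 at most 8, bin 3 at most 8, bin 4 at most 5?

By stars and bars, unrestricted non-negative solutions to x_1+…+x_4 = 17 number C(17+3,3) = 1140.
Subtract solutions that violate a single cap (substitute x_i' = x_i − (cap_i+1)): x_1 ≥ 7 gives C(13,3) = 286; x_2 ≥ 9 gives C(11,3) = 165; x_3 ≥ 9 gives C(11,3) = 165; x_4 ≥ 6 gives C(14,3) = 364. Together 980.
Add back pairs where two caps are both exceeded: 4 + 4 + 35 + 0 + 10 + 10 = 63.
By inclusion–exclusion the count is 1140 − 980 + 63 = 223.

223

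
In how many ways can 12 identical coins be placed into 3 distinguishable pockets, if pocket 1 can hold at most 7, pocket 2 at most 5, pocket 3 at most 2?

6

Without the upper bounds there are C(14,2) = 91 ways to split 12 among 3 pockets.
Subtract solutions that violate a single cap (substitute x_i' = x_i − (cap_i+1)): x_1 ≥ 8 gives C(6,2) = 15; x_2 ≥ 6 gives C(8,2) = 28; x_3 ≥ 3 gives C(11,2) = 55. Together 98.
Add back pairs where two caps are both exceeded: 0 + 3 + 10 = 13.
By inclusion–exclusion the count is 91 − 98 + 13 = 6.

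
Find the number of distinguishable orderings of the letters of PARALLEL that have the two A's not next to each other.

There are 8!/(3!·2!) = 3360 arrangements of PARALLEL in total.
Arrangements with the A's together: treat AA as one letter, giving (7)!/(3!) = 840.
Hence 3360 − 840 = 2520.

2520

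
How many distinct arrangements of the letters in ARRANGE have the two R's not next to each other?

Total arrangements of ARRANGE: 7!/(2!·2!) = 1260.
Arrangements with the R's together: treat RR as one letter, giving (6)!/(2!) = 360.
Subtracting, 1260 − 360 = 900 arrangements keep the R's apart.

900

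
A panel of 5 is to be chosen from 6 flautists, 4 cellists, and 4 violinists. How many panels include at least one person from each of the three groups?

Unrestricted: C(14,5) = 2002 ways to pick any 5 of the 14.
Selections missing a whole group: no flautists → C(8,5) = 56; no cellists → C(10,5) = 252; no violinists → C(10,5) = 252.
Add back selections omitting two groups (i.e. drawn from a single group): C(6,5) + C(4,5) + C(4,5) = 6.
By inclusion–exclusion: 2002 − 560 + 6 = 1448.

1448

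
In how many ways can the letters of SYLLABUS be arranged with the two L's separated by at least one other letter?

7560

Total arrangements of SYLLABUS: 8!/(2!·2!) = 10080.
If the two L's are adjacent, glue them into one block, leaving 7 items to arrange: (7)!/(2!) = 2520 ways.
Subtracting, 10080 − 2520 = 7560 arrangements keep the L's apart.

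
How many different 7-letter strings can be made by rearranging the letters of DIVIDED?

420

The 7 letters of DIVIDED have repeats: D appearing 3 times and I appearing twice.
The number of distinct arrangements is 7!/(3!·2!) = 5040/12 = 420.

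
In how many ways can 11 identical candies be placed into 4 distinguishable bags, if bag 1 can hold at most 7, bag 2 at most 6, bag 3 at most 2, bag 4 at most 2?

Without the upper bounds there are C(14,3) = 364 ways to split 11 among 4 bags.
Subtract solutions that violate a single cap (substitute x_i' = x_i − (cap_i+1)): x_1 ≥ 8 gives C(6,3) = 20; x_2 ≥ 7 gives C(7,3) = 35; x_3 ≥ 3 gives C(11,3) = 165; x_4 ≥ 3 gives C(11,3) = 165. Together 385.
Add back pairs where two caps are both exceeded: 0 + 1 + 1 + 4 + 4 + 56 = 66.
By inclusion–exclusion the count is 364 − 385 + 66 = 45.

45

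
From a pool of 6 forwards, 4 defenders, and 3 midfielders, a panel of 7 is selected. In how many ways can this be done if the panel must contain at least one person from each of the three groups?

1559

With no constraint there are C(13,7) = 1716 possible selections.
Selections missing a whole group: no forwards → C(7,7) = 1; no defenders → C(9,7) = 36; no midfielders → C(10,7) = 120.
Add back selections omitting two groups (i.e. drawn from a single group): C(6,7) + C(4,7) + C(3,7) = 0.
By inclusion–exclusion: 1716 − 157 + 0 = 1559.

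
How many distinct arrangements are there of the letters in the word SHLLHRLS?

1680

Letter multiplicities in SHLLHRLS: H×2, L×3, R×1, S×2.
The number of distinct arrangements is 8!/(3!·2!·2!) = 40320/24 = 1680.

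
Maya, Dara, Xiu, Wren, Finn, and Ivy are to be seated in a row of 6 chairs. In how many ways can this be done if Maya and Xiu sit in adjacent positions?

Glue Maya and Xiu into one block (2 internal orders), leaving 5 units to arrange in a row.
So the count is 2·(5)! = 240.

240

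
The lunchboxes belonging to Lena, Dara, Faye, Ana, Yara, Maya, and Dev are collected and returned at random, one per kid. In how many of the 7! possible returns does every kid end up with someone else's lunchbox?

Count assignments avoiding every fixed point. For any j of the 7 kids fixed to their own lunchbox, the other 7−j can be arranged in (7−j)! ways.
By inclusion–exclusion this is Σ_{j=0}^{7} (−1)^j C(7,j)·(7−j)!.
Computing: 5040 − 5040 + 2520 − 840 + 210 − 42 + 7 − 1 = 1854.

1854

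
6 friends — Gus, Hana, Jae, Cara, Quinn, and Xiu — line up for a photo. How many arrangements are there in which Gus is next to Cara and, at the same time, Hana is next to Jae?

Treat {Gus,Cara} as one block (2 orders) and {Hana,Jae} as another (2 orders).
That leaves 4 units to arrange: 2 × 2 × 4! = 4 × 24 = 96.

96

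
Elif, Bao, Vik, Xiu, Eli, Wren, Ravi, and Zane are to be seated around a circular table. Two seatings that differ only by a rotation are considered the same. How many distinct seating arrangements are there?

5040

Around a circle, 8 distinct people have 8!/8 = (7)! = 5040 rotationally distinct seatings.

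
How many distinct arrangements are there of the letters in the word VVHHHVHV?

70

VVHHHVHV has 8 letters with H appearing 4 times and V appearing 4 times.
The number of distinct arrangements is 8!/(4!·4!) = 40320/576 = 70.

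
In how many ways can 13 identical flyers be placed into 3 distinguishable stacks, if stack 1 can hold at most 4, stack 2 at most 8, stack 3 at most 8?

Without the upper bounds there are C(15,2) = 105 ways to split 13 among 3 stacks.
Subtract solutions that violate a single cap (substitute x_i' = x_i − (cap_i+1)): x_1 ≥ 5 gives C(10,2) = 45; x_2 ≥ 9 gives C(6,2) = 15; x_3 ≥ 9 gives C(6,2) = 15. Together 75.
No two caps can be exceeded simultaneously, so the pair terms are all 0.
By inclusion–exclusion the count is 105 − 75 + 0 = 30.

30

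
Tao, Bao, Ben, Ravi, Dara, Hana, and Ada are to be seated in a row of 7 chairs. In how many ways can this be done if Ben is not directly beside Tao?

There are 7! = 5040 arrangements in all. If Ben and Tao are adjacent, merging them into one block gives 2·(6)! = 1440 arrangements.
Complementary counting: 5040 − 1440 = 3600.

3600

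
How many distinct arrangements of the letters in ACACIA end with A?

30

Fix A in the last position and arrange the remaining 5 letters.
Those 5 letters have A appearing twice and C appearing twice, giving (5)!/(2!·2!) = 30.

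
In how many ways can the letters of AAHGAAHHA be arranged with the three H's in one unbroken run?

Treat the 3 copies of H as a single block. The multiset to arrange is then {HHH, A, A, A, A, A, G}, 7 items in all.
That gives (7)!/(5!) = 42 arrangements.

42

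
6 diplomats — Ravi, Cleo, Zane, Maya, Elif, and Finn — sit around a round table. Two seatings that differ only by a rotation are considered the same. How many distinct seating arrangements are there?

120

Seat Ravi anywhere (absorbing the rotational symmetry), then permute the other 5: (5)! = 120.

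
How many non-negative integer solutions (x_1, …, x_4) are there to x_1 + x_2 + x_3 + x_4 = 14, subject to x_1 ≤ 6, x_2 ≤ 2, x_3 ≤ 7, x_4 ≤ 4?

45

Ignoring the caps, the number of non-negative solutions to x_1+…+x_4 = 14 is C(17,3) = 680.
Subtract solutions that violate a single cap (substitute x_i' = x_i − (cap_i+1)): x_1 ≥ 7 gives C(10,3) = 120; x_2 ≥ 3 gives C(14,3) = 364; x_3 ≥ 8 gives C(9,3) = 84; x_4 ≥ 5 gives C(12,3) = 220. Together 788.
Add back pairs where two caps are both exceeded: 35 + 0 + 10 + 20 + 84 + 4 = 153.
By inclusion–exclusion the count is 680 − 788 + 153 = 45.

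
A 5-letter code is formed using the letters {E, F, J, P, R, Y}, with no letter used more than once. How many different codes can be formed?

720

Choose and order 5 of the 6 symbols: the first letter has 6 options, the next 5, and so on down to 2.
6 × 5 × 4 × 3 × 2 = 720.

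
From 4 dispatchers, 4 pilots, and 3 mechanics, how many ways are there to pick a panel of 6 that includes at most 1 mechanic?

Split by how many mechanics are chosen (0 through 1).
Sum: C(3,0)·C(8,6) + C(3,1)·C(8,5) = 28 + 168 = 196.

196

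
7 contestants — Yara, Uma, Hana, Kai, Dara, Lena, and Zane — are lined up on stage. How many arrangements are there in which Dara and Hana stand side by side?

Treat {Dara, Hana} as a single unit. There are 6 units to order, and the pair itself can be ordered 2 ways.
That gives 2 × 6! = 2 × 720 = 1440.

1440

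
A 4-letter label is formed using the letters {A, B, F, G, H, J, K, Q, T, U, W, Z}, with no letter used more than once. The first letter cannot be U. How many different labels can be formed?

10890

The first letter has 12−1 = 11 choices (anything except U).
The remaining 3 letters are filled from the other 11 symbols without repetition: 11 × 10 × 9 = 990.
Total: 11 × 990 = 10890.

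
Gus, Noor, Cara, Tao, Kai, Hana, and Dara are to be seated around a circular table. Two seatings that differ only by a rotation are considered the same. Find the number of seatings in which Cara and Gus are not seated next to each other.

480

All circular seatings of 7 people number (6)! = 720.
Seatings with Cara beside Gus: treat them as a block with 2 internal orders, giving 2 × (5)! = 240.
Subtracting, 720 − 240 = 480.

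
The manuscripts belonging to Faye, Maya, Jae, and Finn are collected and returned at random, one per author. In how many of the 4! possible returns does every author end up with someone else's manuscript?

9

Let Aᵢ be the assignments in which author i gets their own manuscript. We want the size of the complement of A₁∪…∪A_4.
By inclusion–exclusion this is Σ_{j=0}^{4} (−1)^j C(4,j)·(4−j)!.
Computing: 24 − 24 + 12 − 4 + 1 = 9.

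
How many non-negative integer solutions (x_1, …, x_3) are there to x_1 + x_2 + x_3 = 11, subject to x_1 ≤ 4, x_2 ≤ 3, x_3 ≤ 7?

Ignoring the caps, the number of non-negative solutions to x_1+…+x_3 = 11 is C(13,2) = 78.
Subtract solutions that violate a single cap (substitute x_i' = x_i − (cap_i+1)): x_1 ≥ 5 gives C(8,2) = 28; x_2 ≥ 4 gives C(9,2) = 36; x_3 ≥ 8 gives C(5,2) = 10. Together 74.
Add back pairs where two caps are both exceeded: 6 + 0 + 0 = 6.
By inclusion–exclusion the count is 78 − 74 + 6 = 10.

10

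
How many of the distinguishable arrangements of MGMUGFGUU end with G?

1680

Fix G in the last position and arrange the remaining 8 letters.
Those 8 letters have G appearing twice, M appearing twice, and U appearing 3 times, giving (8)!/(3!·2!·2!) = 1680.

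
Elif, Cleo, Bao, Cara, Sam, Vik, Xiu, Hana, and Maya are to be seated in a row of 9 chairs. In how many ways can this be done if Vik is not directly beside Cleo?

282240

There are 9! = 362880 arrangements in all. If Vik and Cleo are adjacent, merging them into one block gives 2·(8)! = 80640 arrangements.
So 362880 − 80640 = 282240 arrangements keep them apart.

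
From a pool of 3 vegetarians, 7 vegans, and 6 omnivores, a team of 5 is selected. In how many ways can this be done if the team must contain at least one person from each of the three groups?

With no constraint there are C(16,5) = 4368 possible selections.
Subtract selections that omit an entire group: no vegetarians → C(13,5) = 1287; no vegans → C(9,5) = 126; no omnivores → C(10,5) = 252.
Add back selections omitting two groups (i.e. drawn from a single group): C(3,5) + C(7,5) + C(6,5) = 27.
By inclusion–exclusion: 4368 − 1665 + 27 = 2730.

2730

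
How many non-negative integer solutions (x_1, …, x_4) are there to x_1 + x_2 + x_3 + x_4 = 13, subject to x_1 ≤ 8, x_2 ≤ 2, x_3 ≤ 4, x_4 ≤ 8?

103

Without the upper bounds there are C(16,3) = 560 ways to split 13 among 4 variables.
Subtract solutions that violate a single cap (substitute x_i' = x_i − (cap_i+1)): x_1 ≥ 9 gives C(7,3) = 35; x_2 ≥ 3 gives C(13,3) = 286; x_3 ≥ 5 gives C(11,3) = 165; x_4 ≥ 9 gives C(7,3) = 35. Together 521.
Add back pairs where two caps are both exceeded: 4 + 0 + 0 + 56 + 4 + 0 = 64.
By inclusion–exclusion the count is 560 − 521 + 64 = 103.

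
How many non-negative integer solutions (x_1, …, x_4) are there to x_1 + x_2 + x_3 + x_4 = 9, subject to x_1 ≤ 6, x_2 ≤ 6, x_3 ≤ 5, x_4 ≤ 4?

145

Without the upper bounds there are C(12,3) = 220 ways to split 9 among 4 variables.
Subtract solutions that violate a single cap (substitute x_i' = x_i − (cap_i+1)): x_1 ≥ 7 gives C(5,3) = 10; x_2 ≥ 7 gives C(5,3) = 10; x_3 ≥ 6 gives C(6,3) = 20; x_4 ≥ 5 gives C(7,3) = 35. Together 75.
No two caps can be exceeded simultaneously, so the pair terms are all 0.
By inclusion–exclusion the count is 220 − 75 + 0 = 145.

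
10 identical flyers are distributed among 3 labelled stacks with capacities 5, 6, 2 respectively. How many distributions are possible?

9

By stars and bars, unrestricted non-negative solutions to x_1+…+x_3 = 10 number C(10+2,2) = 66.
Subtract solutions that violate a single cap (substitute x_i' = x_i − (cap_i+1)): x_1 ≥ 6 gives C(6,2) = 15; x_2 ≥ 7 gives C(5,2) = 10; x_3 ≥ 3 gives C(9,2) = 36. Together 61.
Add back pairs where two caps are both exceeded: 0 + 3 + 1 = 4.
By inclusion–exclusion the count is 66 − 61 + 4 = 9.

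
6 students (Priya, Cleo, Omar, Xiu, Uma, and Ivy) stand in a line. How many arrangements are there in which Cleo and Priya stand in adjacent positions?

Treat {Cleo, Priya} as a single unit. There are 5 units to order, and the pair itself can be ordered 2 ways.
So the count is 2·(5)! = 240.

240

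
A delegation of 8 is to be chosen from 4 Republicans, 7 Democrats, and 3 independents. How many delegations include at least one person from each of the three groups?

Total 8-person selections from all 14: C(14,8) = 3003.
Subtract selections that omit an entire group: no Republicans → C(10,8) = 45; no Democrats → C(7,8) = 0; no independents → C(11,8) = 165.
Add back selections omitting two groups (i.e. drawn from a single group): C(4,8) + C(7,8) + C(3,8) = 0.
By inclusion–exclusion: 3003 − 210 + 0 = 2793.

2793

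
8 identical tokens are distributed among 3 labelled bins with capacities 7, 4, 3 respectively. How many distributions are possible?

By stars and bars, unrestricted non-negative solutions to x_1+…+x_3 = 8 number C(8+2,2) = 45.
Subtract solutions that violate a single cap (substitute x_i' = x_i − (cap_i+1)): x_1 ≥ 8 gives C(2,2) = 1; x_2 ≥ 5 gives C(5,2) = 10; x_3 ≥ 4 gives C(6,2) = 15. Together 26.
No two caps can be exceeded simultaneously, so the pair terms are all 0.
By inclusion–exclusion the count is 45 − 26 + 0 = 19.

19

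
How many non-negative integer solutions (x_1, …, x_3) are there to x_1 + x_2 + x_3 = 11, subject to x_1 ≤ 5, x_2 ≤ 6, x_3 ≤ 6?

27

Ignoring the caps, the number of non-negative solutions to x_1+…+x_3 = 11 is C(13,2) = 78.
Subtract solutions that violate a single cap (substitute x_i' = x_i − (cap_i+1)): x_1 ≥ 6 gives C(7,2) = 21; x_2 ≥ 7 gives C(6,2) = 15; x_3 ≥ 7 gives C(6,2) = 15. Together 51.
No two caps can be exceeded simultaneously, so the pair terms are all 0.
By inclusion–exclusion the count is 78 − 51 + 0 = 27.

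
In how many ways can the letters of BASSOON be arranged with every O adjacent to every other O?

360

Treat the 2 copies of O as a single block. The multiset to arrange is then {OO, A, B, N, S, S}, 6 items in all.
That gives (6)!/(2!) = 360 arrangements.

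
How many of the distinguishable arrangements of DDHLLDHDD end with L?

168

With the last slot taken by L, it remains to arrange the other 8 letters (DDHLDHDD).
Those 8 letters have D appearing 5 times and H appearing twice, giving (8)!/(5!·2!) = 168.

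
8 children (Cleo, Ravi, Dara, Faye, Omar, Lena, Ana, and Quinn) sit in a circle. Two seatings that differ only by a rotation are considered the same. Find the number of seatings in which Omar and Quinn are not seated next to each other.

3600

Without the restriction there are (7)! = 5040 seatings.
Those with Omar next to Quinn: fuse the pair into one unit and seat 7 units around a circle — 2·(6)! = 1440.
Subtracting, 5040 − 1440 = 3600.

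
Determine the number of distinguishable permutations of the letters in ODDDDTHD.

336

Letter multiplicities in ODDDDTHD: D×5, H×1, O×1, T×1.
Dividing 8! = 40320 by 5! = 120 for the repeated letters gives 336.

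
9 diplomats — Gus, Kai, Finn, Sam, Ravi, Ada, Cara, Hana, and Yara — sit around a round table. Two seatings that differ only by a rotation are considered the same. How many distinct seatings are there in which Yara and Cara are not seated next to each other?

All circular seatings of 9 people number (8)! = 40320.
Seatings with Yara beside Cara: treat them as a block with 2 internal orders, giving 2 × (7)! = 10080.
Subtracting, 40320 − 10080 = 30240.

30240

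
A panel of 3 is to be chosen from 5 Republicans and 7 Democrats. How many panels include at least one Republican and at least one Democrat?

Unrestricted: C(12,3) = 220 ways to pick any 3 of the 12.
Subtract selections that omit an entire group: no Republicans → C(7,3) = 35; no Democrats → C(5,3) = 10.
Both groups omitted at once is impossible, so 220 − 45 = 175.

175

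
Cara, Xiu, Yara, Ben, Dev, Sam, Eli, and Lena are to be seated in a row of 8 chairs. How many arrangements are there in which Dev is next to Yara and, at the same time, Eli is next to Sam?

Treat {Dev,Yara} as one block (2 orders) and {Eli,Sam} as another (2 orders).
That leaves 6 units to arrange: 2 × 2 × 6! = 4 × 720 = 2880.

2880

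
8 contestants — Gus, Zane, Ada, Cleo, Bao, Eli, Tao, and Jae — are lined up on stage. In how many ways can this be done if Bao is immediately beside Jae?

Place the 6 others and the Bao-Jae pair as 7 objects in a line; the pair has 2 internal arrangements.
That gives 2 × 7! = 2 × 5040 = 10080.

10080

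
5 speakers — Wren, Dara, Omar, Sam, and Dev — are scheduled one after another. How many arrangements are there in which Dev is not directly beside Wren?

Of the 5! = 120 arrangements, those with Dev and Wren adjacent number 2 × 4! = 48 (treat the pair as a block with 2 internal orders).
Complementary counting: 120 − 48 = 72.

72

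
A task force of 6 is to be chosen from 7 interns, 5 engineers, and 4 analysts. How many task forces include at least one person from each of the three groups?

6545

Total 6-person selections from all 16: C(16,6) = 8008.
Subtract selections that omit an entire group: no interns → C(9,6) = 84; no engineers → C(11,6) = 462; no analysts → C(12,6) = 924.
Add back selections omitting two groups (i.e. drawn from a single group): C(7,6) + C(5,6) + C(4,6) = 7.
By inclusion–exclusion: 8008 − 1470 + 7 = 6545.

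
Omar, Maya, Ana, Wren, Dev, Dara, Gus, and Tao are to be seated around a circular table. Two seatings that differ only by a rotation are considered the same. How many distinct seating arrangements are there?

Seat Omar anywhere (absorbing the rotational symmetry), then permute the other 7: (7)! = 5040.

5040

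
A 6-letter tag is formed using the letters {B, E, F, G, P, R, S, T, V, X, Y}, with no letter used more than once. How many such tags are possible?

332640

Choose and order 6 of the 11 symbols: the first letter has 11 options, the next 10, and so on down to 6.
That product is 11 × 10 × 9 × 8 × 7 × 6 = 332640.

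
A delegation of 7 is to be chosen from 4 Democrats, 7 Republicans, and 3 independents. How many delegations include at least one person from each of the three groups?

Total 7-person selections from all 14: C(14,7) = 3432.
Selections missing a whole group: no Democrats → C(10,7) = 120; no Republicans → C(7,7) = 1; no independents → C(11,7) = 330.
Add back selections omitting two groups (i.e. drawn from a single group): C(4,7) + C(7,7) + C(3,7) = 1.
By inclusion–exclusion: 3432 − 451 + 1 = 2982.

2982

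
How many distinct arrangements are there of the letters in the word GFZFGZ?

GFZFGZ has 6 letters with F appearing twice, G appearing twice, and Z appearing twice.
So there are 6! / (2!·2!·2!) = 90 distinguishable arrangements.

90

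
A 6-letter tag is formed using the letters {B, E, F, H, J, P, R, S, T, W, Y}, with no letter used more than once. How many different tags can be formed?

Choose and order 6 of the 11 symbols: the first letter has 11 options, the next 10, and so on down to 6.
That product is 11 × 10 × 9 × 8 × 7 × 6 = 332640.

332640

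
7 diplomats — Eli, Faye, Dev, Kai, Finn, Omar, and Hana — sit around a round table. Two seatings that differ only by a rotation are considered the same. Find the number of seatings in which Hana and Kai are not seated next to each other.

All circular seatings of 7 people number (6)! = 720.
Seatings with Hana beside Kai: treat them as a block with 2 internal orders, giving 2 × (5)! = 240.
Subtracting, 720 − 240 = 480.

480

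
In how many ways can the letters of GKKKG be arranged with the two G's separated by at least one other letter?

6

There are 5!/(3!·2!) = 10 arrangements of GKKKG in total.
If the two G's are adjacent, glue them into one block, leaving 4 items to arrange: (4)!/(3!) = 4 ways.
Hence 10 − 4 = 6.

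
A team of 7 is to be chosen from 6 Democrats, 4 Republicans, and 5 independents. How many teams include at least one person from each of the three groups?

5949

Unrestricted: C(15,7) = 6435 ways to pick any 7 of the 15.
Subtract selections that omit an entire group: no Democrats → C(9,7) = 36; no Republicans → C(11,7) = 330; no independents → C(10,7) = 120.
Add back selections omitting two groups (i.e. drawn from a single group): C(6,7) + C(4,7) + C(5,7) = 0.
By inclusion–exclusion: 6435 − 486 + 0 = 5949.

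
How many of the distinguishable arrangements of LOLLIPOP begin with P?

Fix P in the first position and arrange the remaining 7 letters.
Those 7 letters have L appearing 3 times and O appearing twice, giving (7)!/(3!·2!) = 420.

420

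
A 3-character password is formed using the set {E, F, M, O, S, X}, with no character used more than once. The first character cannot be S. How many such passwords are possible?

100

The first character has 6−1 = 5 choices (anything except S).
The remaining 2 characters are filled from the other 5 symbols without repetition: 5 × 4 = 20.
Total: 5 × 20 = 100.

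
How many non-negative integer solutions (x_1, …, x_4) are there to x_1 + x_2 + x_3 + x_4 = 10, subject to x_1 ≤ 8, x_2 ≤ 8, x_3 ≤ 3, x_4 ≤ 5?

160

By stars and bars, unrestricted non-negative solutions to x_1+…+x_4 = 10 number C(10+3,3) = 286.
Subtract solutions that violate a single cap (substitute x_i' = x_i − (cap_i+1)): x_1 ≥ 9 gives C(4,3) = 4; x_2 ≥ 9 gives C(4,3) = 4; x_3 ≥ 4 gives C(9,3) = 84; x_4 ≥ 6 gives C(7,3) = 35. Together 127.
Add back pairs where two caps are both exceeded: 0 + 0 + 0 + 0 + 0 + 1 = 1.
By inclusion–exclusion the count is 286 − 127 + 1 = 160.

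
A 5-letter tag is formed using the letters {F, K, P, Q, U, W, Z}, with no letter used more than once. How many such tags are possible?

2520

With no repetition, fill the 5 letters in order: 7 choices, then 6, down to 3.
7 × 6 × 5 × 4 × 3 = 2520.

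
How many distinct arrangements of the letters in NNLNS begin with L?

4

With the first slot taken by L, it remains to arrange the other 4 letters (NNNS).
Those 4 letters have N appearing 3 times, giving (4)!/(3!) = 4.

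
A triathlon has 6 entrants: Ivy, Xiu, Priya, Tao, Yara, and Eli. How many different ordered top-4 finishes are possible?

360

There are 6 choices for 1st place, 5 for 2nd, and so on down to 3 for position 4.
That gives 6 × 5 × 4 × 3 = 360.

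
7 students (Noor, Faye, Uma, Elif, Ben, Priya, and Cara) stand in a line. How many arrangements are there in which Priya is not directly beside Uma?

3600

There are 7! = 5040 arrangements in all. If Priya and Uma are adjacent, merging them into one block gives 2·(6)! = 1440 arrangements.
So 5040 − 1440 = 3600 arrangements keep them apart.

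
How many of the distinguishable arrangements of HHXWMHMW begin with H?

630

Fix H in the first position and arrange the remaining 7 letters.
Those 7 letters have H appearing twice, M appearing twice, and W appearing twice, giving (7)!/(2!·2!·2!) = 630.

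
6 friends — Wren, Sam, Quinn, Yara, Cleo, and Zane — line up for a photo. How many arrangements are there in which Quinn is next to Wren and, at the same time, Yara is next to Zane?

96

Treat {Quinn,Wren} as one block (2 orders) and {Yara,Zane} as another (2 orders).
That leaves 4 units to arrange: 2 × 2 × 4! = 4 × 24 = 96.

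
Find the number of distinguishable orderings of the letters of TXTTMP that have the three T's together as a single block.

Treat the 3 copies of T as a single block. The multiset to arrange is then {TTT, M, P, X}, 4 items in all.
All 4 items are distinct, so there are (4)! = 24 arrangements.

24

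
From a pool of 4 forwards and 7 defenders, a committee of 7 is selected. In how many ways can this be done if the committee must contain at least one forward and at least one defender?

With no constraint there are C(11,7) = 330 possible selections.
Subtract selections that omit an entire group: no forwards → C(7,7) = 1; no defenders → C(4,7) = 0.
Both groups omitted at once is impossible, so 330 − 1 = 329.

329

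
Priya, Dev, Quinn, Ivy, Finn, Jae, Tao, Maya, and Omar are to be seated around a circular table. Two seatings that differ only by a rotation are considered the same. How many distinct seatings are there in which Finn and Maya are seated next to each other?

10080

Treat {Finn, Maya} as one unit (2 internal orders) and seat the resulting 8 units around the table: (7)! circular arrangements.
So 2 × (7)! = 2 × 5040 = 10080.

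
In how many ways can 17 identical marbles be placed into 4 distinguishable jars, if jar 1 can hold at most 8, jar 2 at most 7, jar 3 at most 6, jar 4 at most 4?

140

Ignoring the caps, the number of non-negative solutions to x_1+…+x_4 = 17 is C(20,3) = 1140.
Subtract solutions that violate a single cap (substitute x_i' = x_i − (cap_i+1)): x_1 ≥ 9 gives C(11,3) = 165; x_2 ≥ 8 gives C(12,3) = 220; x_3 ≥ 7 gives C(13,3) = 286; x_4 ≥ 5 gives C(15,3) = 455. Together 1126.
Add back pairs where two caps are both exceeded: 1 + 4 + 20 + 10 + 35 + 56 = 126.
By inclusion–exclusion the count is 1140 − 1126 + 126 = 140.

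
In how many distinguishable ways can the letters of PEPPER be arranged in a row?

PEPPER has 6 letters with E appearing twice and P appearing 3 times.
So there are 6! / (3!·2!) = 60 distinguishable arrangements.

60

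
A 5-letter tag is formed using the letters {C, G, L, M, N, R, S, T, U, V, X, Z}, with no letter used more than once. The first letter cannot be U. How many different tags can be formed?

87120

The first letter has 12−1 = 11 choices (anything except U).
The remaining 4 letters are filled from the other 11 symbols without repetition: 11 × 10 × 9 × 8 = 7920.
Total: 11 × 7920 = 87120.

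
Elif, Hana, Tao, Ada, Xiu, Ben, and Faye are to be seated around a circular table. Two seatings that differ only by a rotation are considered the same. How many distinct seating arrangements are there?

Around a circle, 7 distinct people have 7!/7 = (6)! = 720 rotationally distinct seatings.

720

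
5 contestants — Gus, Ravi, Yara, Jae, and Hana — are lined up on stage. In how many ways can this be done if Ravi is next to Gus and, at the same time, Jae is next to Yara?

24

Treat {Ravi,Gus} as one block (2 orders) and {Jae,Yara} as another (2 orders).
That leaves 3 units to arrange: 2 × 2 × 3! = 4 × 6 = 24.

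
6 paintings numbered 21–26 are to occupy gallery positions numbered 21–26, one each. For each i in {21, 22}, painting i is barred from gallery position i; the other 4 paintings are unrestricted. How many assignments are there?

504

Let Aᵢ (for i ∈ {21, 22}) be the placements that put painting i in its forbidden gallery position. Any j of these fix j positions, leaving (6−j)! ways to fill the rest, and there are C(2,j) ways to pick which j.
By inclusion–exclusion, the number of valid placements is Σ_{j=0}^{2} (−1)^j C(2,j)·(6−j)!.
Computing: 720 − 240 + 24 = 504.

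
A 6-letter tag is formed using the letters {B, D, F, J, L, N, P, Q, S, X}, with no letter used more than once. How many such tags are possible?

151200

With no repetition, fill the 6 letters in order: 10 choices, then 9, down to 5.
10 × 9 × 8 × 7 × 6 × 5 = 151200.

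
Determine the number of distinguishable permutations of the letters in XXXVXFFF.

Letter multiplicities in XXXVXFFF: F×3, V×1, X×4.
Dividing 8! = 40320 by 4!·3! = 144 for the repeated letters gives 280.

280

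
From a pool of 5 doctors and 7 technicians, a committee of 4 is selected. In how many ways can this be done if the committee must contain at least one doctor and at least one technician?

Unrestricted: C(12,4) = 495 ways to pick any 4 of the 12.
Subtract selections that omit an entire group: no doctors → C(7,4) = 35; no technicians → C(5,4) = 5.
Both groups omitted at once is impossible, so 495 − 40 = 455.

455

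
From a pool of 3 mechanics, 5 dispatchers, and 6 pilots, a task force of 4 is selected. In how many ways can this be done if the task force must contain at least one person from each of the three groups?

Total 4-person selections from all 14: C(14,4) = 1001.
Subtract selections that omit an entire group: no mechanics → C(11,4) = 330; no dispatchers → C(9,4) = 126; no pilots → C(8,4) = 70.
Add back selections omitting two groups (i.e. drawn from a single group): C(3,4) + C(5,4) + C(6,4) = 20.
By inclusion–exclusion: 1001 − 526 + 20 = 495.

495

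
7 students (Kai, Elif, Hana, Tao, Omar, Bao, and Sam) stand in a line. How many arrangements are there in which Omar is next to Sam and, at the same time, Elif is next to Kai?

Treat {Omar,Sam} as one block (2 orders) and {Elif,Kai} as another (2 orders).
That leaves 5 units to arrange: 2 × 2 × 5! = 4 × 120 = 480.

480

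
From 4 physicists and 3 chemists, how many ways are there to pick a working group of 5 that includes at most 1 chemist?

3

Split by how many chemists are chosen (0 through 1).
Sum: C(3,0)·C(4,5) + C(3,1)·C(4,4) = 0 + 3 = 3.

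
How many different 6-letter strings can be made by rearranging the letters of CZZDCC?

The 6 letters of CZZDCC have repeats: C appearing 3 times and Z appearing twice.
So there are 6! / (3!·2!) = 60 distinguishable arrangements.

60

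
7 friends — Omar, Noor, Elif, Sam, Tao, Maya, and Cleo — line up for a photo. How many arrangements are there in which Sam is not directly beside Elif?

3600

There are 7! = 5040 arrangements in all. If Sam and Elif are adjacent, merging them into one block gives 2·(6)! = 1440 arrangements.
Complementary counting: 5040 − 1440 = 3600.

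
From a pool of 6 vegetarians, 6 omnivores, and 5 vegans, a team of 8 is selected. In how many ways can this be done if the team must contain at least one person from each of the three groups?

23485

With no constraint there are C(17,8) = 24310 possible selections.
Selections missing a whole group: no vegetarians → C(11,8) = 165; no omnivores → C(11,8) = 165; no vegans → C(12,8) = 495.
Add back selections omitting two groups (i.e. drawn from a single group): C(6,8) + C(6,8) + C(5,8) = 0.
By inclusion–exclusion: 24310 − 825 + 0 = 23485.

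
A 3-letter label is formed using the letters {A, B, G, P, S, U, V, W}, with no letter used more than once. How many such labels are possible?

With no repetition, fill the 3 letters in order: 8 choices, then 7, down to 6.
That product is 8 × 7 × 6 = 336.

336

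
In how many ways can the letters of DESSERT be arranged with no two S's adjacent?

Total arrangements of DESSERT: 7!/(2!·2!) = 1260.
Arrangements with the S's together: treat SS as one letter, giving (6)!/(2!) = 360.
Hence 1260 − 360 = 900.

900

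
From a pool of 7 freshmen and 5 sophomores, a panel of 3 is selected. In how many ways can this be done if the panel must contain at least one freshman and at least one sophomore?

175

With no constraint there are C(12,3) = 220 possible selections.
Selections missing a whole group: no freshmen → C(5,3) = 10; no sophomores → C(7,3) = 35.
Both groups omitted at once is impossible, so 220 − 45 = 175.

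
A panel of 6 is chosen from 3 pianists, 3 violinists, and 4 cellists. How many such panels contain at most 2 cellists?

Split by how many cellists are chosen (0 through 2).
Sum: C(4,0)·C(6,6) + C(4,1)·C(6,5) + C(4,2)·C(6,4) = 1 + 24 + 90 = 115.

115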